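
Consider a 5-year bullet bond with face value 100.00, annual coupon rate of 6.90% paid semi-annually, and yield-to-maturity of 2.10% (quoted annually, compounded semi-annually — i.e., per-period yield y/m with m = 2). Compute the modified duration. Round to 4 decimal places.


Answer: Modified duration = 4.3452

Derivation:
Coupon per period c = face * coupon_rate / m = 3.450000
Periods per year m = 2; per-period yield y/m = 0.010500
Number of cashflows N = 10
Cashflows (t years, CF_t, discount factor 1/(1+y/m)^(m*t), PV):
  t = 0.5000: CF_t = 3.450000, DF = 0.989609, PV = 3.414151
  t = 1.0000: CF_t = 3.450000, DF = 0.979326, PV = 3.378675
  t = 1.5000: CF_t = 3.450000, DF = 0.969150, PV = 3.343568
  t = 2.0000: CF_t = 3.450000, DF = 0.959080, PV = 3.308825
  t = 2.5000: CF_t = 3.450000, DF = 0.949114, PV = 3.274444
  t = 3.0000: CF_t = 3.450000, DF = 0.939252, PV = 3.240419
  t = 3.5000: CF_t = 3.450000, DF = 0.929492, PV = 3.206748
  t = 4.0000: CF_t = 3.450000, DF = 0.919834, PV = 3.173427
  t = 4.5000: CF_t = 3.450000, DF = 0.910276, PV = 3.140453
  t = 5.0000: CF_t = 103.450000, DF = 0.900818, PV = 93.189572
Price P = sum_t PV_t = 122.670282
First compute Macaulay numerator sum_t t * PV_t:
  t * PV_t at t = 0.5000: 1.707076
  t * PV_t at t = 1.0000: 3.378675
  t * PV_t at t = 1.5000: 5.015352
  t * PV_t at t = 2.0000: 6.617650
  t * PV_t at t = 2.5000: 8.186109
  t * PV_t at t = 3.0000: 9.721257
  t * PV_t at t = 3.5000: 11.223619
  t * PV_t at t = 4.0000: 12.693709
  t * PV_t at t = 4.5000: 14.132036
  t * PV_t at t = 5.0000: 465.947859
Macaulay duration D = 538.623343 / 122.670282 = 4.390822
Modified duration = D / (1 + y/m) = 4.390822 / (1 + 0.010500) = 4.345197


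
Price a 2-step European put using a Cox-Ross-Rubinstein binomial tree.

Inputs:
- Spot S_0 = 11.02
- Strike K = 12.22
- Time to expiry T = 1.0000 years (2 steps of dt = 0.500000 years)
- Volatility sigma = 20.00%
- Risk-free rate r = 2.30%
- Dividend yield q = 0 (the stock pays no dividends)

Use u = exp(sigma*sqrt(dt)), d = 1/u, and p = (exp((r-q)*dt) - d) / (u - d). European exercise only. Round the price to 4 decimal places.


dt = T/N = 0.500000
u = exp(sigma*sqrt(dt)) = 1.151910; d = 1/u = 0.868123
p = (exp((r-q)*dt) - d) / (u - d) = 0.505461
Discount per step: exp(-r*dt) = 0.988566
Stock lattice S(k, i) with i counting down-moves:
  k=0: S(0,0) = 11.0200
  k=1: S(1,0) = 12.6940; S(1,1) = 9.5667
  k=2: S(2,0) = 14.6224; S(2,1) = 11.0200; S(2,2) = 8.3051
Terminal payoffs V(N, i) = max(K - S_T, 0):
  V(2,0) = 0.000000; V(2,1) = 1.200000; V(2,2) = 3.914906
Backward induction: V(k, i) = exp(-r*dt) * [p * V(k+1, i) + (1-p) * V(k+1, i+1)].
  V(1,0) = exp(-r*dt) * [p*0.000000 + (1-p)*1.200000] = 0.586661
  V(1,1) = exp(-r*dt) * [p*1.200000 + (1-p)*3.914906] = 2.513555
  V(0,0) = exp(-r*dt) * [p*0.586661 + (1-p)*2.513555] = 1.521982

Answer: Price = V(0,0) = 1.5220


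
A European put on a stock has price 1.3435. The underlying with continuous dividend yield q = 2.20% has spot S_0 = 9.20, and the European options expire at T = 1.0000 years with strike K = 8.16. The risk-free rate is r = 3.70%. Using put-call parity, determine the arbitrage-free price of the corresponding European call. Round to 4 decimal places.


Answer: Call price = 2.4797

Derivation:
Put-call parity: C - P = S_0 * exp(-qT) - K * exp(-rT).
S_0 * exp(-qT) = 9.2000 * 0.97824024 = 8.99981016
K * exp(-rT) = 8.1600 * 0.96367614 = 7.86359726
C = P + S*exp(-qT) - K*exp(-rT)
C = 1.3435 + 8.99981016 - 7.86359726 = 2.4797


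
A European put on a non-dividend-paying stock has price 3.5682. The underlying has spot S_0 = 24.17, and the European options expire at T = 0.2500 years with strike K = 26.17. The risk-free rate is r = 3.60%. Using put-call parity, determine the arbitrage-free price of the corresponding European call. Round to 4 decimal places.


Put-call parity: C - P = S_0 * exp(-qT) - K * exp(-rT).
S_0 * exp(-qT) = 24.1700 * 1.00000000 = 24.17000000
K * exp(-rT) = 26.1700 * 0.99104038 = 25.93552671
C = P + S*exp(-qT) - K*exp(-rT)
C = 3.5682 + 24.17000000 - 25.93552671 = 1.8027

Answer: Call price = 1.8027


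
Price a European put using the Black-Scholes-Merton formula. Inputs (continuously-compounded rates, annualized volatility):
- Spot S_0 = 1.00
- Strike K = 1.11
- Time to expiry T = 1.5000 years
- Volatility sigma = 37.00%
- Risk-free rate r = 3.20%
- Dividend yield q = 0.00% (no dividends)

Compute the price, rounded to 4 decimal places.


d1 = (ln(S/K) + (r - q + 0.5*sigma^2) * T) / (sigma * sqrt(T)) = 0.10220548
d2 = d1 - sigma * sqrt(T) = -0.35095013
exp(-rT) = 0.95313379; exp(-qT) = 1.00000000
P = K * exp(-rT) * N(-d2) - S_0 * exp(-qT) * N(-d1)
N(-d1) = 0.45929679; N(-d2) = 0.63718712
P = 1.1100 * 0.95313379 * 0.63718712 - 1.0000 * 1.00000000 * 0.45929679 = 0.2148

Answer: Price = 0.2148


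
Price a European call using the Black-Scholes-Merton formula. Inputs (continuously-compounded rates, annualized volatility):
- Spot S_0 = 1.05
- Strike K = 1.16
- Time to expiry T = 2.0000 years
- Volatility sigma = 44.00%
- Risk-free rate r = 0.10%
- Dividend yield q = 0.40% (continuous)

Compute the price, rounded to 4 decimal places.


Answer: Price = 0.2144

Derivation:
d1 = (ln(S/K) + (r - q + 0.5*sigma^2) * T) / (sigma * sqrt(T)) = 0.14137340
d2 = d1 - sigma * sqrt(T) = -0.48088057
exp(-rT) = 0.99800200; exp(-qT) = 0.99203191
C = S_0 * exp(-qT) * N(d1) - K * exp(-rT) * N(d2)
N(d1) = 0.55621252; N(d2) = 0.31530069
C = 1.0500 * 0.99203191 * 0.55621252 - 1.1600 * 0.99800200 * 0.31530069 = 0.2144


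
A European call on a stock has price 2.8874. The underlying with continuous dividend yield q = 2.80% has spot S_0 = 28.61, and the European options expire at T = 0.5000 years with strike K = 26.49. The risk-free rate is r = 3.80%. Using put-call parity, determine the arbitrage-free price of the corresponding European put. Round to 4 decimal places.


Put-call parity: C - P = S_0 * exp(-qT) - K * exp(-rT).
S_0 * exp(-qT) = 28.6100 * 0.98609754 = 28.21225074
K * exp(-rT) = 26.4900 * 0.98117936 = 25.99144131
P = C - S*exp(-qT) + K*exp(-rT)
P = 2.8874 - 28.21225074 + 25.99144131 = 0.6666

Answer: Put price = 0.6666


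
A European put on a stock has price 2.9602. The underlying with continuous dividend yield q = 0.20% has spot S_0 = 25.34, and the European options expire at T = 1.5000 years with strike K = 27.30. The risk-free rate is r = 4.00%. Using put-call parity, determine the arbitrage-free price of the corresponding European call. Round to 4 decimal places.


Answer: Call price = 2.5141

Derivation:
Put-call parity: C - P = S_0 * exp(-qT) - K * exp(-rT).
S_0 * exp(-qT) = 25.3400 * 0.99700450 = 25.26409392
K * exp(-rT) = 27.3000 * 0.94176453 = 25.71017177
C = P + S*exp(-qT) - K*exp(-rT)
C = 2.9602 + 25.26409392 - 25.71017177 = 2.5141


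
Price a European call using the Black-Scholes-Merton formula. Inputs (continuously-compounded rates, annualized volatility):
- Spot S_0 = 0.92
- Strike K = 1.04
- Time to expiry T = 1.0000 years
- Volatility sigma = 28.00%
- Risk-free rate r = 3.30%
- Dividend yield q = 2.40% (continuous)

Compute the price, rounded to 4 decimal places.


Answer: Price = 0.0605

Derivation:
d1 = (ln(S/K) + (r - q + 0.5*sigma^2) * T) / (sigma * sqrt(T)) = -0.26572258
d2 = d1 - sigma * sqrt(T) = -0.54572258
exp(-rT) = 0.96753856; exp(-qT) = 0.97628571
C = S_0 * exp(-qT) * N(d1) - K * exp(-rT) * N(d2)
N(d1) = 0.39522644; N(d2) = 0.29262832
C = 0.9200 * 0.97628571 * 0.39522644 - 1.0400 * 0.96753856 * 0.29262832 = 0.0605


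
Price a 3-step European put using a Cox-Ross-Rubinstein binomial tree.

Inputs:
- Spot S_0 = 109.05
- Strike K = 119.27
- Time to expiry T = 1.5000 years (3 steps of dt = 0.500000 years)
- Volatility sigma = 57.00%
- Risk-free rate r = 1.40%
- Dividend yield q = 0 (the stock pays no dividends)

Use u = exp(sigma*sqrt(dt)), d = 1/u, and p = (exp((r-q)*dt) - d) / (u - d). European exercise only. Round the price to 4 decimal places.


dt = T/N = 0.500000
u = exp(sigma*sqrt(dt)) = 1.496383; d = 1/u = 0.668278
p = (exp((r-q)*dt) - d) / (u - d) = 0.409062
Discount per step: exp(-r*dt) = 0.993024
Stock lattice S(k, i) with i counting down-moves:
  k=0: S(0,0) = 109.0500
  k=1: S(1,0) = 163.1806; S(1,1) = 72.8757
  k=2: S(2,0) = 244.1806; S(2,1) = 109.0500; S(2,2) = 48.7013
  k=3: S(3,0) = 365.3877; S(3,1) = 163.1806; S(3,2) = 72.8757; S(3,3) = 32.5460
Terminal payoffs V(N, i) = max(K - S_T, 0):
  V(3,0) = 0.000000; V(3,1) = 0.000000; V(3,2) = 46.394273; V(3,3) = 86.724019
Backward induction: V(k, i) = exp(-r*dt) * [p * V(k+1, i) + (1-p) * V(k+1, i+1)].
  V(2,0) = exp(-r*dt) * [p*0.000000 + (1-p)*0.000000] = 0.000000
  V(2,1) = exp(-r*dt) * [p*0.000000 + (1-p)*46.394273] = 27.224884
  V(2,2) = exp(-r*dt) * [p*46.394273 + (1-p)*86.724019] = 69.736772
  V(1,0) = exp(-r*dt) * [p*0.000000 + (1-p)*27.224884] = 15.975988
  V(1,1) = exp(-r*dt) * [p*27.224884 + (1-p)*69.736772] = 51.981616
  V(0,0) = exp(-r*dt) * [p*15.975988 + (1-p)*51.981616] = 36.993212

Answer: Price = V(0,0) = 36.9932


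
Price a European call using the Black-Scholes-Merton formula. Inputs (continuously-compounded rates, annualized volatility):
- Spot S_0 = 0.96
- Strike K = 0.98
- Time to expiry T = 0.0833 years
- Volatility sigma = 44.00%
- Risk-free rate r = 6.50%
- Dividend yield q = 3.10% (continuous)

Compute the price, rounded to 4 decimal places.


Answer: Price = 0.0408

Derivation:
d1 = (ln(S/K) + (r - q + 0.5*sigma^2) * T) / (sigma * sqrt(T)) = -0.07656918
d2 = d1 - sigma * sqrt(T) = -0.20356084
exp(-rT) = 0.99460013; exp(-qT) = 0.99742103
C = S_0 * exp(-qT) * N(d1) - K * exp(-rT) * N(d2)
N(d1) = 0.46948314; N(d2) = 0.41934835
C = 0.9600 * 0.99742103 * 0.46948314 - 0.9800 * 0.99460013 * 0.41934835 = 0.0408


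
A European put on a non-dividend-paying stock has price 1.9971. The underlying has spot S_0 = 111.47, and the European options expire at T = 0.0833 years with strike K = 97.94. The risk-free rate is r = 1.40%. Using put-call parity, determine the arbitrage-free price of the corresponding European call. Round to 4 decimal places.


Answer: Call price = 15.6413

Derivation:
Put-call parity: C - P = S_0 * exp(-qT) - K * exp(-rT).
S_0 * exp(-qT) = 111.4700 * 1.00000000 = 111.47000000
K * exp(-rT) = 97.9400 * 0.99883448 = 97.82584895
C = P + S*exp(-qT) - K*exp(-rT)
C = 1.9971 + 111.47000000 - 97.82584895 = 15.6413


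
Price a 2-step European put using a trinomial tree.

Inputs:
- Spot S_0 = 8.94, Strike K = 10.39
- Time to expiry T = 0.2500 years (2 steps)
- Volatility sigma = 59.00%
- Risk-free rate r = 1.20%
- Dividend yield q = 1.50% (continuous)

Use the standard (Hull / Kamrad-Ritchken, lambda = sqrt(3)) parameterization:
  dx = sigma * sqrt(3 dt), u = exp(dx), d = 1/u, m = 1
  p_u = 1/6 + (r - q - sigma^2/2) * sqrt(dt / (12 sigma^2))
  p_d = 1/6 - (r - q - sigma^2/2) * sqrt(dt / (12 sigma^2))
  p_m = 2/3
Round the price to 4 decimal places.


dt = T/N = 0.125000; dx = sigma*sqrt(3*dt) = 0.361300
u = exp(dx) = 1.435194; d = 1/u = 0.696770
p_u = 0.136039, p_m = 0.666667, p_d = 0.197294
Discount per step: exp(-r*dt) = 0.998501
Stock lattice S(k, j) with j the centered position index:
  k=0: S(0,+0) = 8.9400
  k=1: S(1,-1) = 6.2291; S(1,+0) = 8.9400; S(1,+1) = 12.8306
  k=2: S(2,-2) = 4.3403; S(2,-1) = 6.2291; S(2,+0) = 8.9400; S(2,+1) = 12.8306; S(2,+2) = 18.4144
Terminal payoffs V(N, j) = max(K - S_T, 0):
  V(2,-2) = 6.049732; V(2,-1) = 4.160875; V(2,+0) = 1.450000; V(2,+1) = 0.000000; V(2,+2) = 0.000000
Backward induction: V(k, j) = exp(-r*dt) * [p_u * V(k+1, j+1) + p_m * V(k+1, j) + p_d * V(k+1, j-1)]
  V(1,-1) = exp(-r*dt) * [p_u*1.450000 + p_m*4.160875 + p_d*6.049732] = 4.158507
  V(1,+0) = exp(-r*dt) * [p_u*0.000000 + p_m*1.450000 + p_d*4.160875] = 1.784903
  V(1,+1) = exp(-r*dt) * [p_u*0.000000 + p_m*0.000000 + p_d*1.450000] = 0.285647
  V(0,+0) = exp(-r*dt) * [p_u*0.285647 + p_m*1.784903 + p_d*4.158507] = 2.046171

Answer: Price = V(0,0) = 2.0462


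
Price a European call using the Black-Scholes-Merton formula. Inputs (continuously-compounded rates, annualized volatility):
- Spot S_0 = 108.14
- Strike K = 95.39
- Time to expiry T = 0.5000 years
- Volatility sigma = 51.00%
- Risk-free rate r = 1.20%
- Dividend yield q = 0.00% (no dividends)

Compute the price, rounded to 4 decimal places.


d1 = (ln(S/K) + (r - q + 0.5*sigma^2) * T) / (sigma * sqrt(T)) = 0.54482698
d2 = d1 - sigma * sqrt(T) = 0.18420252
exp(-rT) = 0.99401796; exp(-qT) = 1.00000000
C = S_0 * exp(-qT) * N(d1) - K * exp(-rT) * N(d2)
N(d1) = 0.70706374; N(d2) = 0.57307271
C = 108.1400 * 1.00000000 * 0.70706374 - 95.3900 * 0.99401796 * 0.57307271 = 22.1235

Answer: Price = 22.1235


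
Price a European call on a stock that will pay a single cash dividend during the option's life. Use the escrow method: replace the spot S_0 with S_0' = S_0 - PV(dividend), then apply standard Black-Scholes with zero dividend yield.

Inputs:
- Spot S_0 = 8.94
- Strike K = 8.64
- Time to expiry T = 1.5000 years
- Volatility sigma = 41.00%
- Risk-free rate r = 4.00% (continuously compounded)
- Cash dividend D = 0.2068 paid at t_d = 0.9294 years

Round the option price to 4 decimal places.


PV(D) = D * exp(-r * t_d) = 0.2068 * 0.96350654 = 0.19925315
S_0' = S_0 - PV(D) = 8.9400 - 0.19925315 = 8.74074685
d1 = (ln(S_0'/K) + (r + sigma^2/2)*T) / (sigma*sqrt(T)) = 0.39364705
d2 = d1 - sigma*sqrt(T) = -0.10849835
exp(-rT) = 0.94176453
N(d1) = 0.65307918; N(d2) = 0.45680020
C = S_0' * N(d1) - K * exp(-rT) * N(d2) = 8.74074685 * 0.65307918 - 8.6400 * 0.94176453 * 0.45680020 = 1.9915

Answer: Price = 1.9915


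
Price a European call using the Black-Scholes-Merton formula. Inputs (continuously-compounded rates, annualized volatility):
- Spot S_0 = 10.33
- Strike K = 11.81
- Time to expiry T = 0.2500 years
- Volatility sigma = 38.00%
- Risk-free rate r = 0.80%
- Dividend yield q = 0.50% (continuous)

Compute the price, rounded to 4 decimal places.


Answer: Price = 0.2982

Derivation:
d1 = (ln(S/K) + (r - q + 0.5*sigma^2) * T) / (sigma * sqrt(T)) = -0.60575972
d2 = d1 - sigma * sqrt(T) = -0.79575972
exp(-rT) = 0.99800200; exp(-qT) = 0.99875078
C = S_0 * exp(-qT) * N(d1) - K * exp(-rT) * N(d2)
N(d1) = 0.27233716; N(d2) = 0.21308585
C = 10.3300 * 0.99875078 * 0.27233716 - 11.8100 * 0.99800200 * 0.21308585 = 0.2982


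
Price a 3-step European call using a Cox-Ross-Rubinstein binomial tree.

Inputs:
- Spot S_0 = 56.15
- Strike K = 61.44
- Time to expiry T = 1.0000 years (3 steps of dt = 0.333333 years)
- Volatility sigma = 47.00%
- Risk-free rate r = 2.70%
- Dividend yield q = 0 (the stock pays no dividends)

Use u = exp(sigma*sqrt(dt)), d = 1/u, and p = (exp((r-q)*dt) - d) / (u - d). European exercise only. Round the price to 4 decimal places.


dt = T/N = 0.333333
u = exp(sigma*sqrt(dt)) = 1.311740; d = 1/u = 0.762346
p = (exp((r-q)*dt) - d) / (u - d) = 0.449030
Discount per step: exp(-r*dt) = 0.991040
Stock lattice S(k, i) with i counting down-moves:
  k=0: S(0,0) = 56.1500
  k=1: S(1,0) = 73.6542; S(1,1) = 42.8057
  k=2: S(2,0) = 96.6152; S(2,1) = 56.1500; S(2,2) = 32.6328
  k=3: S(3,0) = 126.7340; S(3,1) = 73.6542; S(3,2) = 42.8057; S(3,3) = 24.8775
Terminal payoffs V(N, i) = max(S_T - K, 0):
  V(3,0) = 65.294020; V(3,1) = 12.214210; V(3,2) = 0.000000; V(3,3) = 0.000000
Backward induction: V(k, i) = exp(-r*dt) * [p * V(k+1, i) + (1-p) * V(k+1, i+1)].
  V(2,0) = exp(-r*dt) * [p*65.294020 + (1-p)*12.214210] = 35.725665
  V(2,1) = exp(-r*dt) * [p*12.214210 + (1-p)*0.000000] = 5.435410
  V(2,2) = exp(-r*dt) * [p*0.000000 + (1-p)*0.000000] = 0.000000
  V(1,0) = exp(-r*dt) * [p*35.725665 + (1-p)*5.435410] = 18.866088
  V(1,1) = exp(-r*dt) * [p*5.435410 + (1-p)*0.000000] = 2.418796
  V(0,0) = exp(-r*dt) * [p*18.866088 + (1-p)*2.418796] = 9.716285

Answer: Price = V(0,0) = 9.7163


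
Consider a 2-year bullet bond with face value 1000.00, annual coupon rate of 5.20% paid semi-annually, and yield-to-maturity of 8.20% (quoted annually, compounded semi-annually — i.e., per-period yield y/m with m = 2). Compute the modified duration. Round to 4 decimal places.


Coupon per period c = face * coupon_rate / m = 26.000000
Periods per year m = 2; per-period yield y/m = 0.041000
Number of cashflows N = 4
Cashflows (t years, CF_t, discount factor 1/(1+y/m)^(m*t), PV):
  t = 0.5000: CF_t = 26.000000, DF = 0.960615, PV = 24.975985
  t = 1.0000: CF_t = 26.000000, DF = 0.922781, PV = 23.992300
  t = 1.5000: CF_t = 26.000000, DF = 0.886437, PV = 23.047359
  t = 2.0000: CF_t = 1026.000000, DF = 0.851524, PV = 873.664004
Price P = sum_t PV_t = 945.679648
First compute Macaulay numerator sum_t t * PV_t:
  t * PV_t at t = 0.5000: 12.487992
  t * PV_t at t = 1.0000: 23.992300
  t * PV_t at t = 1.5000: 34.571038
  t * PV_t at t = 2.0000: 1747.328008
Macaulay duration D = 1818.379339 / 945.679648 = 1.922828
Modified duration = D / (1 + y/m) = 1.922828 / (1 + 0.041000) = 1.847097

Answer: Modified duration = 1.8471


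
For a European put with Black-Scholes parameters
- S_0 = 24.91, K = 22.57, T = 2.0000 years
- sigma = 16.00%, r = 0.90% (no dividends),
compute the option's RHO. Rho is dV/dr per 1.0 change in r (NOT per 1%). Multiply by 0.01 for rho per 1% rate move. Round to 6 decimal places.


d1 = 0.6286521279; d2 = 0.4023779579
phi(d1) = 0.3274105856; exp(-qT) = 1.0000000000; exp(-rT) = 0.9821610324
N(-d2) = 0.3437029447
Rho = -K*T*exp(-rT)*N(-d2) = -22.5700 * 2.0000 * 0.9821610324 * 0.3437029447 = -15.237984

Answer: Rho = -15.237984


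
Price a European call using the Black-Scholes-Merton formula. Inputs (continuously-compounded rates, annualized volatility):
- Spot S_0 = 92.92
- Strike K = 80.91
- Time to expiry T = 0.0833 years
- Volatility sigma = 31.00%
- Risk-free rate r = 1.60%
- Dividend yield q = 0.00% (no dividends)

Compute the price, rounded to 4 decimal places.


Answer: Price = 12.3147

Derivation:
d1 = (ln(S/K) + (r - q + 0.5*sigma^2) * T) / (sigma * sqrt(T)) = 1.60651180
d2 = d1 - sigma * sqrt(T) = 1.51704041
exp(-rT) = 0.99866809; exp(-qT) = 1.00000000
C = S_0 * exp(-qT) * N(d1) - K * exp(-rT) * N(d2)
N(d1) = 0.94591925; N(d2) = 0.93537176
C = 92.9200 * 1.00000000 * 0.94591925 - 80.9100 * 0.99866809 * 0.93537176 = 12.3147


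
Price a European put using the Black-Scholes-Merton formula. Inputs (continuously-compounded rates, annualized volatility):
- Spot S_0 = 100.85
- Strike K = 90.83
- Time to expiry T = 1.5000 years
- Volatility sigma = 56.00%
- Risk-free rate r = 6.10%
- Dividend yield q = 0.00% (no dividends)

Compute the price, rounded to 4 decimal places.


d1 = (ln(S/K) + (r - q + 0.5*sigma^2) * T) / (sigma * sqrt(T)) = 0.62891325
d2 = d1 - sigma * sqrt(T) = -0.05694388
exp(-rT) = 0.91256132; exp(-qT) = 1.00000000
P = K * exp(-rT) * N(-d2) - S_0 * exp(-qT) * N(-d1)
N(-d1) = 0.26470292; N(-d2) = 0.52270505
P = 90.8300 * 0.91256132 * 0.52270505 - 100.8500 * 1.00000000 * 0.26470292 = 16.6307

Answer: Price = 16.6307


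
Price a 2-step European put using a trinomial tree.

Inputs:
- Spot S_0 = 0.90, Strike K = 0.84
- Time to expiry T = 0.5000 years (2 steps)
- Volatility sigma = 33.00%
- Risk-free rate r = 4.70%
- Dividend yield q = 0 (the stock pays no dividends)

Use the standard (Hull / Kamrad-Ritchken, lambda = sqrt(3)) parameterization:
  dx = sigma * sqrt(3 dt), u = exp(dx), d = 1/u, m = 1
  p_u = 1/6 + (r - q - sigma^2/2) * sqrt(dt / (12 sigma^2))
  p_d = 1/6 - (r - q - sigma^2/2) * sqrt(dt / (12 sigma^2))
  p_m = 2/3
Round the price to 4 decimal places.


Answer: Price = V(0,0) = 0.0456

Derivation:
dt = T/N = 0.250000; dx = sigma*sqrt(3*dt) = 0.285788
u = exp(dx) = 1.330811; d = 1/u = 0.751422
p_u = 0.163408, p_m = 0.666667, p_d = 0.169925
Discount per step: exp(-r*dt) = 0.988319
Stock lattice S(k, j) with j the centered position index:
  k=0: S(0,+0) = 0.9000
  k=1: S(1,-1) = 0.6763; S(1,+0) = 0.9000; S(1,+1) = 1.1977
  k=2: S(2,-2) = 0.5082; S(2,-1) = 0.6763; S(2,+0) = 0.9000; S(2,+1) = 1.1977; S(2,+2) = 1.5940
Terminal payoffs V(N, j) = max(K - S_T, 0):
  V(2,-2) = 0.331829; V(2,-1) = 0.163721; V(2,+0) = 0.000000; V(2,+1) = 0.000000; V(2,+2) = 0.000000
Backward induction: V(k, j) = exp(-r*dt) * [p_u * V(k+1, j+1) + p_m * V(k+1, j) + p_d * V(k+1, j-1)]
  V(1,-1) = exp(-r*dt) * [p_u*0.000000 + p_m*0.163721 + p_d*0.331829] = 0.163600
  V(1,+0) = exp(-r*dt) * [p_u*0.000000 + p_m*0.000000 + p_d*0.163721] = 0.027495
  V(1,+1) = exp(-r*dt) * [p_u*0.000000 + p_m*0.000000 + p_d*0.000000] = 0.000000
  V(0,+0) = exp(-r*dt) * [p_u*0.000000 + p_m*0.027495 + p_d*0.163600] = 0.045591


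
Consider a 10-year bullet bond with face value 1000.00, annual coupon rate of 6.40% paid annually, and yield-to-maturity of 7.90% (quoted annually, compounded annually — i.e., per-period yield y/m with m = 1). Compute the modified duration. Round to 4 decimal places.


Answer: Modified duration = 6.9900

Derivation:
Coupon per period c = face * coupon_rate / m = 64.000000
Periods per year m = 1; per-period yield y/m = 0.079000
Number of cashflows N = 10
Cashflows (t years, CF_t, discount factor 1/(1+y/m)^(m*t), PV):
  t = 1.0000: CF_t = 64.000000, DF = 0.926784, PV = 59.314180
  t = 2.0000: CF_t = 64.000000, DF = 0.858929, PV = 54.971436
  t = 3.0000: CF_t = 64.000000, DF = 0.796041, PV = 50.946651
  t = 4.0000: CF_t = 64.000000, DF = 0.737758, PV = 47.216544
  t = 5.0000: CF_t = 64.000000, DF = 0.683743, PV = 43.759540
  t = 6.0000: CF_t = 64.000000, DF = 0.633682, PV = 40.555644
  t = 7.0000: CF_t = 64.000000, DF = 0.587286, PV = 37.586325
  t = 8.0000: CF_t = 64.000000, DF = 0.544288, PV = 34.834407
  t = 9.0000: CF_t = 64.000000, DF = 0.504437, PV = 32.283973
  t = 10.0000: CF_t = 1064.000000, DF = 0.467504, PV = 497.424510
Price P = sum_t PV_t = 898.893210
First compute Macaulay numerator sum_t t * PV_t:
  t * PV_t at t = 1.0000: 59.314180
  t * PV_t at t = 2.0000: 109.942873
  t * PV_t at t = 3.0000: 152.839953
  t * PV_t at t = 4.0000: 188.866176
  t * PV_t at t = 5.0000: 218.797701
  t * PV_t at t = 6.0000: 243.333866
  t * PV_t at t = 7.0000: 263.104273
  t * PV_t at t = 8.0000: 278.675253
  t * PV_t at t = 9.0000: 290.555755
  t * PV_t at t = 10.0000: 4974.245104
Macaulay duration D = 6779.675132 / 898.893210 = 7.542248
Modified duration = D / (1 + y/m) = 7.542248 / (1 + 0.079000) = 6.990035


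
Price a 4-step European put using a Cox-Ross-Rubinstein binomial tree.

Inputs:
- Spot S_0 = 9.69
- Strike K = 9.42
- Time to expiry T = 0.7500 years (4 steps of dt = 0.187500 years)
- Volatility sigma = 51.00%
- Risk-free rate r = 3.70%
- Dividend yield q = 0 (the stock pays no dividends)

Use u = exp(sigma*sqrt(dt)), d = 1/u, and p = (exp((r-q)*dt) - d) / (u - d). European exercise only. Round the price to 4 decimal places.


dt = T/N = 0.187500
u = exp(sigma*sqrt(dt)) = 1.247119; d = 1/u = 0.801848
p = (exp((r-q)*dt) - d) / (u - d) = 0.460649
Discount per step: exp(-r*dt) = 0.993087
Stock lattice S(k, i) with i counting down-moves:
  k=0: S(0,0) = 9.6900
  k=1: S(1,0) = 12.0846; S(1,1) = 7.7699
  k=2: S(2,0) = 15.0709; S(2,1) = 9.6900; S(2,2) = 6.2303
  k=3: S(3,0) = 18.7952; S(3,1) = 12.0846; S(3,2) = 7.7699; S(3,3) = 4.9957
  k=4: S(4,0) = 23.4399; S(4,1) = 15.0709; S(4,2) = 9.6900; S(4,3) = 6.2303; S(4,4) = 4.0058
Terminal payoffs V(N, i) = max(K - S_T, 0):
  V(4,0) = 0.000000; V(4,1) = 0.000000; V(4,2) = 0.000000; V(4,3) = 3.189719; V(4,4) = 5.414179
Backward induction: V(k, i) = exp(-r*dt) * [p * V(k+1, i) + (1-p) * V(k+1, i+1)].
  V(3,0) = exp(-r*dt) * [p*0.000000 + (1-p)*0.000000] = 0.000000
  V(3,1) = exp(-r*dt) * [p*0.000000 + (1-p)*0.000000] = 0.000000
  V(3,2) = exp(-r*dt) * [p*0.000000 + (1-p)*3.189719] = 1.708485
  V(3,3) = exp(-r*dt) * [p*3.189719 + (1-p)*5.414179] = 4.359138
  V(2,0) = exp(-r*dt) * [p*0.000000 + (1-p)*0.000000] = 0.000000
  V(2,1) = exp(-r*dt) * [p*0.000000 + (1-p)*1.708485] = 0.915103
  V(2,2) = exp(-r*dt) * [p*1.708485 + (1-p)*4.359138] = 3.116423
  V(1,0) = exp(-r*dt) * [p*0.000000 + (1-p)*0.915103] = 0.490150
  V(1,1) = exp(-r*dt) * [p*0.915103 + (1-p)*3.116423] = 2.087853
  V(0,0) = exp(-r*dt) * [p*0.490150 + (1-p)*2.087853] = 1.342527

Answer: Price = V(0,0) = 1.3425


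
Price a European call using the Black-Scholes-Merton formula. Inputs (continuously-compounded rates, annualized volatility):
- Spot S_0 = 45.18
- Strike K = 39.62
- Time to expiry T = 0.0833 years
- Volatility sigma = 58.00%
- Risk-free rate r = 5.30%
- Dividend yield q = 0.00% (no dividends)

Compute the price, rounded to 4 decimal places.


Answer: Price = 6.5662

Derivation:
d1 = (ln(S/K) + (r - q + 0.5*sigma^2) * T) / (sigma * sqrt(T)) = 0.89455281
d2 = d1 - sigma * sqrt(T) = 0.72715472
exp(-rT) = 0.99559483; exp(-qT) = 1.00000000
C = S_0 * exp(-qT) * N(d1) - K * exp(-rT) * N(d2)
N(d1) = 0.81448691; N(d2) = 0.76643441
C = 45.1800 * 1.00000000 * 0.81448691 - 39.6200 * 0.99559483 * 0.76643441 = 6.5662


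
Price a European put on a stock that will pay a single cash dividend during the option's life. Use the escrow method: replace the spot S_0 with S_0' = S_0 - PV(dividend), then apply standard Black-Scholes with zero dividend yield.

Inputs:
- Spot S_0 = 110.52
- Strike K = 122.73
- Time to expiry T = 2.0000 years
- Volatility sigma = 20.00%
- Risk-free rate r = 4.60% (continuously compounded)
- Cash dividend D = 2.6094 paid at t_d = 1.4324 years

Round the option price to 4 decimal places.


Answer: Price = 14.3996

Derivation:
PV(D) = D * exp(-r * t_d) = 2.6094 * 0.93623347 = 2.44300762
S_0' = S_0 - PV(D) = 110.5200 - 2.44300762 = 108.07699238
d1 = (ln(S_0'/K) + (r + sigma^2/2)*T) / (sigma*sqrt(T)) = 0.01717225
d2 = d1 - sigma*sqrt(T) = -0.26567047
exp(-rT) = 0.91210515
N(-d1) = 0.49314960; N(-d2) = 0.60475349
P = K * exp(-rT) * N(-d2) - S_0' * N(-d1) = 122.7300 * 0.91210515 * 0.60475349 - 108.07699238 * 0.49314960 = 14.3996


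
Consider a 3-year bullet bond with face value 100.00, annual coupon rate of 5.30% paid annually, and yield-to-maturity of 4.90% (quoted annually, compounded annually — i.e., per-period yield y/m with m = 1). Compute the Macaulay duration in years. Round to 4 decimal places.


Answer: Macaulay duration = 2.8524 years

Derivation:
Coupon per period c = face * coupon_rate / m = 5.300000
Periods per year m = 1; per-period yield y/m = 0.049000
Number of cashflows N = 3
Cashflows (t years, CF_t, discount factor 1/(1+y/m)^(m*t), PV):
  t = 1.0000: CF_t = 5.300000, DF = 0.953289, PV = 5.052431
  t = 2.0000: CF_t = 5.300000, DF = 0.908760, PV = 4.816426
  t = 3.0000: CF_t = 105.300000, DF = 0.866310, PV = 91.222487
Price P = sum_t PV_t = 101.091344
Macaulay numerator sum_t t * PV_t:
  t * PV_t at t = 1.0000: 5.052431
  t * PV_t at t = 2.0000: 9.632852
  t * PV_t at t = 3.0000: 273.667460
Macaulay duration D = (sum_t t * PV_t) / P = 288.352743 / 101.091344 = 2.852398


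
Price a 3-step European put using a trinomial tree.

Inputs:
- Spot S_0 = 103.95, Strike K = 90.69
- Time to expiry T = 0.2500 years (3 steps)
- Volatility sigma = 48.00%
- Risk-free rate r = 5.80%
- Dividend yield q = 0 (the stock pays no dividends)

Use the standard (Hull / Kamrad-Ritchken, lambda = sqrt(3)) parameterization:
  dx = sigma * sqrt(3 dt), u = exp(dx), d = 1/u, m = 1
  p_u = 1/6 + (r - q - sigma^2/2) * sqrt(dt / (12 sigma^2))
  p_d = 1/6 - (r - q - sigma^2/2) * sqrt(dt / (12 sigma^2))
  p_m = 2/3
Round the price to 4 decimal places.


Answer: Price = V(0,0) = 4.0376

Derivation:
dt = T/N = 0.083333; dx = sigma*sqrt(3*dt) = 0.240000
u = exp(dx) = 1.271249; d = 1/u = 0.786628
p_u = 0.156736, p_m = 0.666667, p_d = 0.176597
Discount per step: exp(-r*dt) = 0.995178
Stock lattice S(k, j) with j the centered position index:
  k=0: S(0,+0) = 103.9500
  k=1: S(1,-1) = 81.7700; S(1,+0) = 103.9500; S(1,+1) = 132.1463
  k=2: S(2,-2) = 64.3225; S(2,-1) = 81.7700; S(2,+0) = 103.9500; S(2,+1) = 132.1463; S(2,+2) = 167.9909
  k=3: S(3,-3) = 50.5979; S(3,-2) = 64.3225; S(3,-1) = 81.7700; S(3,+0) = 103.9500; S(3,+1) = 132.1463; S(3,+2) = 167.9909; S(3,+3) = 213.5583
Terminal payoffs V(N, j) = max(K - S_T, 0):
  V(3,-3) = 40.092103; V(3,-2) = 26.367466; V(3,-1) = 8.920034; V(3,+0) = 0.000000; V(3,+1) = 0.000000; V(3,+2) = 0.000000; V(3,+3) = 0.000000
Backward induction: V(k, j) = exp(-r*dt) * [p_u * V(k+1, j+1) + p_m * V(k+1, j) + p_d * V(k+1, j-1)]
  V(2,-2) = exp(-r*dt) * [p_u*8.920034 + p_m*26.367466 + p_d*40.092103] = 25.930920
  V(2,-1) = exp(-r*dt) * [p_u*0.000000 + p_m*8.920034 + p_d*26.367466] = 10.551986
  V(2,+0) = exp(-r*dt) * [p_u*0.000000 + p_m*0.000000 + p_d*8.920034] = 1.567658
  V(2,+1) = exp(-r*dt) * [p_u*0.000000 + p_m*0.000000 + p_d*0.000000] = 0.000000
  V(2,+2) = exp(-r*dt) * [p_u*0.000000 + p_m*0.000000 + p_d*0.000000] = 0.000000
  V(1,-1) = exp(-r*dt) * [p_u*1.567658 + p_m*10.551986 + p_d*25.930920] = 11.802511
  V(1,+0) = exp(-r*dt) * [p_u*0.000000 + p_m*1.567658 + p_d*10.551986] = 2.894533
  V(1,+1) = exp(-r*dt) * [p_u*0.000000 + p_m*0.000000 + p_d*1.567658] = 0.275509
  V(0,+0) = exp(-r*dt) * [p_u*0.275509 + p_m*2.894533 + p_d*11.802511] = 4.037599


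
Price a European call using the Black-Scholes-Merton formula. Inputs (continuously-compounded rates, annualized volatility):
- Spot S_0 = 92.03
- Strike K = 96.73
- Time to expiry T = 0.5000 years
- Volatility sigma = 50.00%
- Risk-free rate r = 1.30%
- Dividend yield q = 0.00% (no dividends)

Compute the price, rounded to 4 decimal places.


d1 = (ln(S/K) + (r - q + 0.5*sigma^2) * T) / (sigma * sqrt(T)) = 0.05428040
d2 = d1 - sigma * sqrt(T) = -0.29927299
exp(-rT) = 0.99352108; exp(-qT) = 1.00000000
C = S_0 * exp(-qT) * N(d1) - K * exp(-rT) * N(d2)
N(d1) = 0.52164412; N(d2) = 0.38236588
C = 92.0300 * 1.00000000 * 0.52164412 - 96.7300 * 0.99352108 * 0.38236588 = 11.2603

Answer: Price = 11.2603


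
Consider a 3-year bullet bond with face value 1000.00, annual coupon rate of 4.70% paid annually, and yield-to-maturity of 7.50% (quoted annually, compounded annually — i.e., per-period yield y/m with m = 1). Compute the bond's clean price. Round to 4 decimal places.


Coupon per period c = face * coupon_rate / m = 47.000000
Periods per year m = 1; per-period yield y/m = 0.075000
Number of cashflows N = 3
Cashflows (t years, CF_t, discount factor 1/(1+y/m)^(m*t), PV):
  t = 1.0000: CF_t = 47.000000, DF = 0.930233, PV = 43.720930
  t = 2.0000: CF_t = 47.000000, DF = 0.865333, PV = 40.670633
  t = 3.0000: CF_t = 1047.000000, DF = 0.804961, PV = 842.793716
Price P = sum_t PV_t = 927.185279

Answer: Price = 927.1853


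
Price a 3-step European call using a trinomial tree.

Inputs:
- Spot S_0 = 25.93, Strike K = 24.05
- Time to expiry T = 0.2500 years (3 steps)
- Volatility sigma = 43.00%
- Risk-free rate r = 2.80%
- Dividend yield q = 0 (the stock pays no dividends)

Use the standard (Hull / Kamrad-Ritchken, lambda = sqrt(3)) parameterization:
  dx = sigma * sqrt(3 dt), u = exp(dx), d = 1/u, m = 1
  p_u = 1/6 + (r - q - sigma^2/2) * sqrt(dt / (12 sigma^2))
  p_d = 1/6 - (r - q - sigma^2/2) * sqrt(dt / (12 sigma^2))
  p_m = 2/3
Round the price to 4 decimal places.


Answer: Price = V(0,0) = 3.3544

Derivation:
dt = T/N = 0.083333; dx = sigma*sqrt(3*dt) = 0.215000
u = exp(dx) = 1.239862; d = 1/u = 0.806541
p_u = 0.154176, p_m = 0.666667, p_d = 0.179157
Discount per step: exp(-r*dt) = 0.997669
Stock lattice S(k, j) with j the centered position index:
  k=0: S(0,+0) = 25.9300
  k=1: S(1,-1) = 20.9136; S(1,+0) = 25.9300; S(1,+1) = 32.1496
  k=2: S(2,-2) = 16.8677; S(2,-1) = 20.9136; S(2,+0) = 25.9300; S(2,+1) = 32.1496; S(2,+2) = 39.8611
  k=3: S(3,-3) = 13.6045; S(3,-2) = 16.8677; S(3,-1) = 20.9136; S(3,+0) = 25.9300; S(3,+1) = 32.1496; S(3,+2) = 39.8611; S(3,+3) = 49.4222
Terminal payoffs V(N, j) = max(S_T - K, 0):
  V(3,-3) = 0.000000; V(3,-2) = 0.000000; V(3,-1) = 0.000000; V(3,+0) = 1.880000; V(3,+1) = 8.099619; V(3,+2) = 15.811088; V(3,+3) = 25.372244
Backward induction: V(k, j) = exp(-r*dt) * [p_u * V(k+1, j+1) + p_m * V(k+1, j) + p_d * V(k+1, j-1)]
  V(2,-2) = exp(-r*dt) * [p_u*0.000000 + p_m*0.000000 + p_d*0.000000] = 0.000000
  V(2,-1) = exp(-r*dt) * [p_u*1.880000 + p_m*0.000000 + p_d*0.000000] = 0.289176
  V(2,+0) = exp(-r*dt) * [p_u*8.099619 + p_m*1.880000 + p_d*0.000000] = 2.496272
  V(2,+1) = exp(-r*dt) * [p_u*15.811088 + p_m*8.099619 + p_d*1.880000] = 8.155206
  V(2,+2) = exp(-r*dt) * [p_u*25.372244 + p_m*15.811088 + p_d*8.099619] = 15.866563
  V(1,-1) = exp(-r*dt) * [p_u*2.496272 + p_m*0.289176 + p_d*0.000000] = 0.576304
  V(1,+0) = exp(-r*dt) * [p_u*8.155206 + p_m*2.496272 + p_d*0.289176] = 2.966399
  V(1,+1) = exp(-r*dt) * [p_u*15.866563 + p_m*8.155206 + p_d*2.496272] = 8.310863
  V(0,+0) = exp(-r*dt) * [p_u*8.310863 + p_m*2.966399 + p_d*0.576304] = 3.354351


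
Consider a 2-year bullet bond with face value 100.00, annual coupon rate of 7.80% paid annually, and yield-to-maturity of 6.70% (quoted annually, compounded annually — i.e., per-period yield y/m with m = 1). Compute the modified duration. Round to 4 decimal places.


Coupon per period c = face * coupon_rate / m = 7.800000
Periods per year m = 1; per-period yield y/m = 0.067000
Number of cashflows N = 2
Cashflows (t years, CF_t, discount factor 1/(1+y/m)^(m*t), PV):
  t = 1.0000: CF_t = 7.800000, DF = 0.937207, PV = 7.310216
  t = 2.0000: CF_t = 107.800000, DF = 0.878357, PV = 94.686905
Price P = sum_t PV_t = 101.997121
First compute Macaulay numerator sum_t t * PV_t:
  t * PV_t at t = 1.0000: 7.310216
  t * PV_t at t = 2.0000: 189.373810
Macaulay duration D = 196.684026 / 101.997121 = 1.928329
Modified duration = D / (1 + y/m) = 1.928329 / (1 + 0.067000) = 1.807244

Answer: Modified duration = 1.8072


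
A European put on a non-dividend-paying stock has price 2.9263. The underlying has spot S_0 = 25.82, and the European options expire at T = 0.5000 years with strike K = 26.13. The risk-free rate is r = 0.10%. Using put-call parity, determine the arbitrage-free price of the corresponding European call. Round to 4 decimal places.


Put-call parity: C - P = S_0 * exp(-qT) - K * exp(-rT).
S_0 * exp(-qT) = 25.8200 * 1.00000000 = 25.82000000
K * exp(-rT) = 26.1300 * 0.99950012 = 26.11693827
C = P + S*exp(-qT) - K*exp(-rT)
C = 2.9263 + 25.82000000 - 26.11693827 = 2.6294

Answer: Call price = 2.6294


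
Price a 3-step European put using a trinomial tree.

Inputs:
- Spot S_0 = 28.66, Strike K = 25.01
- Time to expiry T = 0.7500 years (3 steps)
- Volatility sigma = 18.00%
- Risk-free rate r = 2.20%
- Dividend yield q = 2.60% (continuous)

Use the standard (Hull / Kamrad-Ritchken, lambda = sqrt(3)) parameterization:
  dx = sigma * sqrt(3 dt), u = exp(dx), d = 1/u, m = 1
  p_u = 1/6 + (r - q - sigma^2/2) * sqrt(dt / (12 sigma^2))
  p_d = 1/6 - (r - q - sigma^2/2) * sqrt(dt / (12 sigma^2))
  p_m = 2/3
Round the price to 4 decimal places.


dt = T/N = 0.250000; dx = sigma*sqrt(3*dt) = 0.155885
u = exp(dx) = 1.168691; d = 1/u = 0.855658
p_u = 0.150469, p_m = 0.666667, p_d = 0.182865
Discount per step: exp(-r*dt) = 0.994515
Stock lattice S(k, j) with j the centered position index:
  k=0: S(0,+0) = 28.6600
  k=1: S(1,-1) = 24.5232; S(1,+0) = 28.6600; S(1,+1) = 33.4947
  k=2: S(2,-2) = 20.9834; S(2,-1) = 24.5232; S(2,+0) = 28.6600; S(2,+1) = 33.4947; S(2,+2) = 39.1450
  k=3: S(3,-3) = 17.9546; S(3,-2) = 20.9834; S(3,-1) = 24.5232; S(3,+0) = 28.6600; S(3,+1) = 33.4947; S(3,+2) = 39.1450; S(3,+3) = 45.7484
Terminal payoffs V(N, j) = max(K - S_T, 0):
  V(3,-3) = 7.055358; V(3,-2) = 4.026566; V(3,-1) = 0.486843; V(3,+0) = 0.000000; V(3,+1) = 0.000000; V(3,+2) = 0.000000; V(3,+3) = 0.000000
Backward induction: V(k, j) = exp(-r*dt) * [p_u * V(k+1, j+1) + p_m * V(k+1, j) + p_d * V(k+1, j-1)]
  V(2,-2) = exp(-r*dt) * [p_u*0.486843 + p_m*4.026566 + p_d*7.055358] = 4.025605
  V(2,-1) = exp(-r*dt) * [p_u*0.000000 + p_m*0.486843 + p_d*4.026566] = 1.055059
  V(2,+0) = exp(-r*dt) * [p_u*0.000000 + p_m*0.000000 + p_d*0.486843] = 0.088538
  V(2,+1) = exp(-r*dt) * [p_u*0.000000 + p_m*0.000000 + p_d*0.000000] = 0.000000
  V(2,+2) = exp(-r*dt) * [p_u*0.000000 + p_m*0.000000 + p_d*0.000000] = 0.000000
  V(1,-1) = exp(-r*dt) * [p_u*0.088538 + p_m*1.055059 + p_d*4.025605] = 1.444867
  V(1,+0) = exp(-r*dt) * [p_u*0.000000 + p_m*0.088538 + p_d*1.055059] = 0.250576
  V(1,+1) = exp(-r*dt) * [p_u*0.000000 + p_m*0.000000 + p_d*0.088538] = 0.016102
  V(0,+0) = exp(-r*dt) * [p_u*0.016102 + p_m*0.250576 + p_d*1.444867] = 0.431310

Answer: Price = V(0,0) = 0.4313


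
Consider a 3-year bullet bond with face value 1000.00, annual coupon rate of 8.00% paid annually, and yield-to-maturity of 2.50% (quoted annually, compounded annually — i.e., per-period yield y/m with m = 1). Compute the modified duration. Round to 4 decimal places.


Coupon per period c = face * coupon_rate / m = 80.000000
Periods per year m = 1; per-period yield y/m = 0.025000
Number of cashflows N = 3
Cashflows (t years, CF_t, discount factor 1/(1+y/m)^(m*t), PV):
  t = 1.0000: CF_t = 80.000000, DF = 0.975610, PV = 78.048780
  t = 2.0000: CF_t = 80.000000, DF = 0.951814, PV = 76.145152
  t = 3.0000: CF_t = 1080.000000, DF = 0.928599, PV = 1002.887364
Price P = sum_t PV_t = 1157.081296
First compute Macaulay numerator sum_t t * PV_t:
  t * PV_t at t = 1.0000: 78.048780
  t * PV_t at t = 2.0000: 152.290303
  t * PV_t at t = 3.0000: 3008.662091
Macaulay duration D = 3239.001175 / 1157.081296 = 2.799286
Modified duration = D / (1 + y/m) = 2.799286 / (1 + 0.025000) = 2.731010

Answer: Modified duration = 2.7310


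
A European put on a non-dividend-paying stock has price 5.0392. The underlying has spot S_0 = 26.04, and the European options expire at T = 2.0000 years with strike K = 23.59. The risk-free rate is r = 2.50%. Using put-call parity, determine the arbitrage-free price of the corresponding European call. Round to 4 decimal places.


Answer: Call price = 8.6397

Derivation:
Put-call parity: C - P = S_0 * exp(-qT) - K * exp(-rT).
S_0 * exp(-qT) = 26.0400 * 1.00000000 = 26.04000000
K * exp(-rT) = 23.5900 * 0.95122942 = 22.43950212
C = P + S*exp(-qT) - K*exp(-rT)
C = 5.0392 + 26.04000000 - 22.43950212 = 8.6397


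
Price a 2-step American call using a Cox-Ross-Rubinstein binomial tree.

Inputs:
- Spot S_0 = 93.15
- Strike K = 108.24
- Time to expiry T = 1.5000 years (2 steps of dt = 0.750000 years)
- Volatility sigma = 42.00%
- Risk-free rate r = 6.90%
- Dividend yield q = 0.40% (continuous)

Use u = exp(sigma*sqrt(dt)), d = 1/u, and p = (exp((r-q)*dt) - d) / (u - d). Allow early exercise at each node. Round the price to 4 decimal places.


Answer: Price = V(0,0) = 17.3663

Derivation:
dt = T/N = 0.750000
u = exp(sigma*sqrt(dt)) = 1.438687; d = 1/u = 0.695078
p = (exp((r-q)*dt) - d) / (u - d) = 0.477240
Discount per step: exp(-r*dt) = 0.949566
Stock lattice S(k, i) with i counting down-moves:
  k=0: S(0,0) = 93.1500
  k=1: S(1,0) = 134.0137; S(1,1) = 64.7466
  k=2: S(2,0) = 192.8037; S(2,1) = 93.1500; S(2,2) = 45.0039
Terminal payoffs V(N, i) = max(S_T - K, 0):
  V(2,0) = 84.563674; V(2,1) = 0.000000; V(2,2) = 0.000000
Backward induction: V(k, i) = exp(-r*dt) * [p * V(k+1, i) + (1-p) * V(k+1, i+1)]; then take max(V_cont, immediate exercise) for American.
  V(1,0) = exp(-r*dt) * [p*84.563674 + (1-p)*0.000000] = 38.321785; exercise = 25.773664; V(1,0) = max -> 38.321785
  V(1,1) = exp(-r*dt) * [p*0.000000 + (1-p)*0.000000] = 0.000000; exercise = 0.000000; V(1,1) = max -> 0.000000
  V(0,0) = exp(-r*dt) * [p*38.321785 + (1-p)*0.000000] = 17.366312; exercise = 0.000000; V(0,0) = max -> 17.366312


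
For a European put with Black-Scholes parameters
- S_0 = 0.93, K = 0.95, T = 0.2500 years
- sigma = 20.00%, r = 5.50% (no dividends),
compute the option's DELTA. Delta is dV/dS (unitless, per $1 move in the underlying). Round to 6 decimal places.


Answer: Delta = -0.510082

Derivation:
d1 = -0.0252739845; d2 = -0.1252739845
phi(d1) = 0.3988148837; exp(-qT) = 1.0000000000; exp(-rT) = 0.9863440995
N(-d1) = 0.5100817877
Delta = -exp(-qT) * N(-d1) = -1.0000000000 * 0.5100817877 = -0.510082


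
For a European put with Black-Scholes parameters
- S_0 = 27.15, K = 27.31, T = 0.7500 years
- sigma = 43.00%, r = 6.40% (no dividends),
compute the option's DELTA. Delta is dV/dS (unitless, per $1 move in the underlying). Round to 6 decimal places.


d1 = 0.2993134468; d2 = -0.0730774769
phi(d1) = 0.3814662866; exp(-qT) = 1.0000000000; exp(-rT) = 0.9531337871
N(-d1) = 0.3823504478
Delta = -exp(-qT) * N(-d1) = -1.0000000000 * 0.3823504478 = -0.382350

Answer: Delta = -0.382350


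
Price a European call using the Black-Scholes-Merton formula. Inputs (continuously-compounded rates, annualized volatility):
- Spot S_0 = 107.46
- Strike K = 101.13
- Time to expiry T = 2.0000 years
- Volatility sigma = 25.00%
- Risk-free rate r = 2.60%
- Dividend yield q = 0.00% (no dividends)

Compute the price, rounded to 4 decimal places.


d1 = (ln(S/K) + (r - q + 0.5*sigma^2) * T) / (sigma * sqrt(T)) = 0.49557400
d2 = d1 - sigma * sqrt(T) = 0.14202061
exp(-rT) = 0.94932887; exp(-qT) = 1.00000000
C = S_0 * exp(-qT) * N(d1) - K * exp(-rT) * N(d2)
N(d1) = 0.68990250; N(d2) = 0.55646814
C = 107.4600 * 1.00000000 * 0.68990250 - 101.1300 * 0.94932887 * 0.55646814 = 20.7128

Answer: Price = 20.7128
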